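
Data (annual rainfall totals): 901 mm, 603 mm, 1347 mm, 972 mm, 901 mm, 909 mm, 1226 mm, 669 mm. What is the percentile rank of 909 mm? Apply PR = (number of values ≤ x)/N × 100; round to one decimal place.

N = 8.
Strictly below 909: 4. Equal to 909: 1.
PR = 5/8 × 100 = 62.5

62.5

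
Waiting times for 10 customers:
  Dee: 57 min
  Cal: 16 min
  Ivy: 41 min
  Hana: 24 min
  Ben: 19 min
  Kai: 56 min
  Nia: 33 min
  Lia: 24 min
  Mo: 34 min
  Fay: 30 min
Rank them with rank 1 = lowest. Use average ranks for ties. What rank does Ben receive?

Sorted (ascending): 16, 19, 24, 24, 30, 33, 34, 41, 56, 57
The 2 values of 24 occupy positions 3–4 → average rank (3+4)/2 = 3.5.
Ben has value 19 min → rank 2.

2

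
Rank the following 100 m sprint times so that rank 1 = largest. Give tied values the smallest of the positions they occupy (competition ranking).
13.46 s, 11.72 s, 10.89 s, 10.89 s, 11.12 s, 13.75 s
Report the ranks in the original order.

2, 3, 5, 5, 4, 1

Sorted (descending): 13.75, 13.46, 11.72, 11.12, 10.89, 10.89
The 2 values of 10.89 occupy positions 5–6 → each gets rank 5.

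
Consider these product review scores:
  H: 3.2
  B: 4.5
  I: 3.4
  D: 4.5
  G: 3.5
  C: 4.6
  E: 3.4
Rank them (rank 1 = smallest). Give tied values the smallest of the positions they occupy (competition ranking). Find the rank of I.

Sorted (ascending): 3.2, 3.4, 3.4, 3.5, 4.5, 4.5, 4.6
The 2 values of 3.4 occupy positions 2–3 → each gets rank 2.
The 2 values of 4.5 occupy positions 5–6 → each gets rank 5.
I has value 3.4 → rank 2.

2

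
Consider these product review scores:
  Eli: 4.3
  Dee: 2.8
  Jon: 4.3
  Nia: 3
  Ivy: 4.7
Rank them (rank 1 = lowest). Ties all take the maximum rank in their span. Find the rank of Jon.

Sorted (ascending): 2.8, 3, 4.3, 4.3, 4.7
The 2 values of 4.3 occupy positions 3–4 → each gets rank 4.
Jon has value 4.3 → rank 4.

4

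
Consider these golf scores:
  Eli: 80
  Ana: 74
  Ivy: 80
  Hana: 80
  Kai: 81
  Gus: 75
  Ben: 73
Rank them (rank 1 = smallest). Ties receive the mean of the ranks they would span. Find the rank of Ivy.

Sorted (ascending): 73, 74, 75, 80, 80, 80, 81
The 3 values of 80 occupy positions 4–6 → average rank 5.
Ivy has value 80 → rank 5.

5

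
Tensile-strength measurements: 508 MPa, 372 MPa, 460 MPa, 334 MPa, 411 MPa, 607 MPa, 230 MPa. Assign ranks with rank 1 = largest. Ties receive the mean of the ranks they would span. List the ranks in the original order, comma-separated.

Sorted (descending): 607, 508, 460, 411, 372, 334, 230
No ties — each value takes its position as its rank.

2, 5, 3, 6, 4, 1, 7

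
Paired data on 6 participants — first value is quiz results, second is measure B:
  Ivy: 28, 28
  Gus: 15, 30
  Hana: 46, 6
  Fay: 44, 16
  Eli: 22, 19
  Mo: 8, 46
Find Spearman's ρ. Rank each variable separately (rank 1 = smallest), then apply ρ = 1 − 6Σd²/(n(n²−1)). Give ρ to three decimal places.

-0.943

Ranks of variable 1: 4, 2, 6, 5, 3, 1
Ranks of variable 2: 4, 5, 1, 2, 3, 6
d = r₁ − r₂: 0, -3, 5, 3, 0, -5
d²: 0, 9, 25, 9, 0, 25; Σd² = 68
ρ = 1 − 6·68/(6·35) = 1 − 408/210 = -0.943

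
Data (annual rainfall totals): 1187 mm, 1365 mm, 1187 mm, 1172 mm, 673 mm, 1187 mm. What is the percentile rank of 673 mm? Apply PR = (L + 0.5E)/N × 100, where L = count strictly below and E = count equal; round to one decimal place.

8.3

N = 6.
Strictly below 673: 0. Equal to 673: 1.
PR = (0 + 0.5·1)/6 × 100 = 8.3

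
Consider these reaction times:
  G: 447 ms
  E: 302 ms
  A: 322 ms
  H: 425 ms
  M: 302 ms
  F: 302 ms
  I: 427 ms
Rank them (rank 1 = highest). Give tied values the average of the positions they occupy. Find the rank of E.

6

Sorted (descending): 447, 427, 425, 322, 302, 302, 302
The 3 values of 302 occupy positions 5–7 → average rank 6.
E has value 302 ms → rank 6.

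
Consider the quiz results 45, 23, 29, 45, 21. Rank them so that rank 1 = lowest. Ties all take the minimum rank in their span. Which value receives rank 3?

29

Sorted (ascending): 21, 23, 29, 45, 45
The 2 values of 45 occupy positions 4–5 → each gets rank 4.
Rank 3 → value 29.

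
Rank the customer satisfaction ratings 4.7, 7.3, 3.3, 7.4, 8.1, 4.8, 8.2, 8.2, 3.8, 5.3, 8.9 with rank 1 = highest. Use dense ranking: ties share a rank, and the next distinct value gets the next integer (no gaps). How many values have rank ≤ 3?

4

Sorted (descending): 8.9, 8.2, 8.2, 8.1, 7.4, 7.3, 5.3, 4.8, 4.7, 3.8, 3.3
The 2 values of 8.2 share dense rank 2.
Remaining distinct values take the next consecutive integers.
Ranks ≤ 3: {1, 2, 2, 3} → 4 values.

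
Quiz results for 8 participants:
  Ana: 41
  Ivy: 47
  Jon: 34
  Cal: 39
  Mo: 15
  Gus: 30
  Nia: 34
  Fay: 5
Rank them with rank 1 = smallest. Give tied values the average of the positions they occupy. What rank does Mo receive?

2

Sorted (ascending): 5, 15, 30, 34, 34, 39, 41, 47
The 2 values of 34 occupy positions 4–5 → average rank (4+5)/2 = 4.5.
Mo has value 15 → rank 2.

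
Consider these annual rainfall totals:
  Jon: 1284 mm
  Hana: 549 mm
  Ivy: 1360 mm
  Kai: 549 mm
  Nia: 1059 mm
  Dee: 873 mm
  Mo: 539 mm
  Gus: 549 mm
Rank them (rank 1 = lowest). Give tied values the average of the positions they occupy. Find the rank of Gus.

3

Sorted (ascending): 539, 549, 549, 549, 873, 1059, 1284, 1360
The 3 values of 549 occupy positions 2–4 → average rank 3.
Gus has value 549 mm → rank 3.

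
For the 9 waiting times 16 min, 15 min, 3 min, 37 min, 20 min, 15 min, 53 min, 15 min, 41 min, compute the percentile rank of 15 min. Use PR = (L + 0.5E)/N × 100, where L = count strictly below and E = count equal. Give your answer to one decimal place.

27.8

N = 9.
Strictly below 15: 1. Equal to 15: 3.
PR = (1 + 0.5·3)/9 × 100 = 27.8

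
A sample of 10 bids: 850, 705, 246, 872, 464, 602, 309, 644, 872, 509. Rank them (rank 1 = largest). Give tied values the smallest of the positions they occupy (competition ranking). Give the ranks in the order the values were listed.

3, 4, 10, 1, 8, 6, 9, 5, 1, 7

Sorted (descending): 872, 872, 850, 705, 644, 602, 509, 464, 309, 246
The 2 values of 872 occupy positions 1–2 → each gets rank 1.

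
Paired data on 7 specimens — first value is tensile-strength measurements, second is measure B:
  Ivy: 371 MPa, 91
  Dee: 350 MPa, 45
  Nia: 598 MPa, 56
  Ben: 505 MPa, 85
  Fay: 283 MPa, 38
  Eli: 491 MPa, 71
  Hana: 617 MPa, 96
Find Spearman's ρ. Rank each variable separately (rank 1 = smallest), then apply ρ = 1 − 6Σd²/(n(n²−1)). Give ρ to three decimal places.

Ranks of variable 1: 3, 2, 6, 5, 1, 4, 7
Ranks of variable 2: 6, 2, 3, 5, 1, 4, 7
d = r₁ − r₂: -3, 0, 3, 0, 0, 0, 0
d²: 9, 0, 9, 0, 0, 0, 0; Σd² = 18
ρ = 1 − 6·18/(7·48) = 1 − 108/336 = 0.679

0.679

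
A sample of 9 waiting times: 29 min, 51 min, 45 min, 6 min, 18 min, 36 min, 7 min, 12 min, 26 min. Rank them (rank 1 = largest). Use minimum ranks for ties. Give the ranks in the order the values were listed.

4, 1, 2, 9, 6, 3, 8, 7, 5

Sorted (descending): 51, 45, 36, 29, 26, 18, 12, 7, 6
No ties — each value takes its position as its rank.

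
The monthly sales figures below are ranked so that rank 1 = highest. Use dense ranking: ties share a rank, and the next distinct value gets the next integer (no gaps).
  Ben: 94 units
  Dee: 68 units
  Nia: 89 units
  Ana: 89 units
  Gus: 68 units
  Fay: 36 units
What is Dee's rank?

3

Sorted (descending): 94, 89, 89, 68, 68, 36
The 2 values of 89 share dense rank 2.
The 2 values of 68 share dense rank 3.
Remaining distinct values take the next consecutive integers.
Dee has value 68 units → rank 3.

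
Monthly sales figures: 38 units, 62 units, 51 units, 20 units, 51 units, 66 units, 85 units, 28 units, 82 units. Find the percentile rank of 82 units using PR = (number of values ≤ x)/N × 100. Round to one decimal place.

88.9

N = 9.
Strictly below 82: 7. Equal to 82: 1.
PR = 8/9 × 100 = 88.9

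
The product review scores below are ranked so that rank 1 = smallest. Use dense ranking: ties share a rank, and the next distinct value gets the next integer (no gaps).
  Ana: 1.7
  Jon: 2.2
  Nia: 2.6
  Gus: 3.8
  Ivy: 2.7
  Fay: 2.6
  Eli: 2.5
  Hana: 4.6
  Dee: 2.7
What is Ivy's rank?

5

Sorted (ascending): 1.7, 2.2, 2.5, 2.6, 2.6, 2.7, 2.7, 3.8, 4.6
The 2 values of 2.6 share dense rank 4.
The 2 values of 2.7 share dense rank 5.
Remaining distinct values take the next consecutive integers.
Ivy has value 2.7 → rank 5.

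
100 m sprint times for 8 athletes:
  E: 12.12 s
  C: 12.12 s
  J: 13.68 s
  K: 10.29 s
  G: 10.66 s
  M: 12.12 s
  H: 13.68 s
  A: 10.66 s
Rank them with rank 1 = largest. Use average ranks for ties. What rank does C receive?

Sorted (descending): 13.68, 13.68, 12.12, 12.12, 12.12, 10.66, 10.66, 10.29
The 2 values of 13.68 occupy positions 1–2 → average rank (1+2)/2 = 1.5.
The 3 values of 12.12 occupy positions 3–5 → average rank 4.
The 2 values of 10.66 occupy positions 6–7 → average rank (6+7)/2 = 6.5.
C has value 12.12 s → rank 4.

4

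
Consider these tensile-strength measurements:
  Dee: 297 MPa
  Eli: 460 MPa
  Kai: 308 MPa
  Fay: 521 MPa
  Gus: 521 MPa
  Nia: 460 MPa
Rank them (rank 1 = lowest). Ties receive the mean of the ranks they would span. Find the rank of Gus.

Sorted (ascending): 297, 308, 460, 460, 521, 521
The 2 values of 460 occupy positions 3–4 → average rank (3+4)/2 = 3.5.
The 2 values of 521 occupy positions 5–6 → average rank (5+6)/2 = 5.5.
Gus has value 521 MPa → rank 5.5.

5.5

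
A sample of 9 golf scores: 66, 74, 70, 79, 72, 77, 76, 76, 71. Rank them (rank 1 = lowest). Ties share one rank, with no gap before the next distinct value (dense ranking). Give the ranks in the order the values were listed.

Sorted (ascending): 66, 70, 71, 72, 74, 76, 76, 77, 79
The 2 values of 76 share dense rank 6.
Remaining distinct values take the next consecutive integers.

1, 5, 2, 8, 4, 7, 6, 6, 3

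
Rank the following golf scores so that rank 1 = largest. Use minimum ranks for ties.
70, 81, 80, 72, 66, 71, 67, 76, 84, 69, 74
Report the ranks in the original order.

Sorted (descending): 84, 81, 80, 76, 74, 72, 71, 70, 69, 67, 66
No ties — each value takes its position as its rank.

8, 2, 3, 6, 11, 7, 10, 4, 1, 9, 5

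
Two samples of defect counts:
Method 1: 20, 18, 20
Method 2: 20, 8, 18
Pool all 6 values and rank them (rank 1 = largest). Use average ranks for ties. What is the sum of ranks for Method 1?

Sorted (descending): 20, 20, 20, 18, 18, 8
The 3 values of 20 occupy positions 1–3 → average rank 2.
The 2 values of 18 occupy positions 4–5 → average rank (4+5)/2 = 4.5.
Method 1 values → pooled ranks: 20→2, 18→4.5, 20→2
Rank sum = 2 + 4.5 + 2 = 8.5

8.5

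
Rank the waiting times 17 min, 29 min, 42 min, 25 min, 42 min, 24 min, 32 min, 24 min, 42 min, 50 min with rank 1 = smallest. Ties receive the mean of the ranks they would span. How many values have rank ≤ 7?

6

Sorted (ascending): 17, 24, 24, 25, 29, 32, 42, 42, 42, 50
The 2 values of 24 occupy positions 2–3 → average rank (2+3)/2 = 2.5.
The 3 values of 42 occupy positions 7–9 → average rank 8.
Ranks ≤ 7: {1, 2.5, 2.5, 4, 5, 6} → 6 values.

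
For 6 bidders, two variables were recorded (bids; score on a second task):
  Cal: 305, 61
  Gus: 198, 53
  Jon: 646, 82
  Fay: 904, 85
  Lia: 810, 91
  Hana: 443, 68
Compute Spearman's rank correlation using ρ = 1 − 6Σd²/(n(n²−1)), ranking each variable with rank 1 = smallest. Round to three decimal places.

0.943

Ranks of variable 1: 2, 1, 4, 6, 5, 3
Ranks of variable 2: 2, 1, 4, 5, 6, 3
d = r₁ − r₂: 0, 0, 0, 1, -1, 0
d²: 0, 0, 0, 1, 1, 0; Σd² = 2
ρ = 1 − 6·2/(6·35) = 1 − 12/210 = 0.943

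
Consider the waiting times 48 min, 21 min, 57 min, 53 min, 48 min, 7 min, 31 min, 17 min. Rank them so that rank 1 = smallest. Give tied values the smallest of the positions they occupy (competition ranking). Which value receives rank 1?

7

Sorted (ascending): 7, 17, 21, 31, 48, 48, 53, 57
The 2 values of 48 occupy positions 5–6 → each gets rank 5.
Rank 1 → value 7.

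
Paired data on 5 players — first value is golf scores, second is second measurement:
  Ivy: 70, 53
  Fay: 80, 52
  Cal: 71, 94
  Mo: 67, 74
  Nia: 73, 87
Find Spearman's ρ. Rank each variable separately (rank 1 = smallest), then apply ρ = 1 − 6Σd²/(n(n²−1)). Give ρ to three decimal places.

Ranks of variable 1: 2, 5, 3, 1, 4
Ranks of variable 2: 2, 1, 5, 3, 4
d = r₁ − r₂: 0, 4, -2, -2, 0
d²: 0, 16, 4, 4, 0; Σd² = 24
ρ = 1 − 6·24/(5·24) = 1 − 144/120 = -0.200

-0.200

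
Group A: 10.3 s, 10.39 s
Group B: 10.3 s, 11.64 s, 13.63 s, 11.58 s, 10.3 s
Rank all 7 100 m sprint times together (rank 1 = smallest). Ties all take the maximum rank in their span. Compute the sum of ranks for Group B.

Sorted (ascending): 10.3, 10.3, 10.3, 10.39, 11.58, 11.64, 13.63
The 3 values of 10.3 occupy positions 1–3 → each gets rank 3.
Group B values → pooled ranks: 10.3→3, 11.64→6, 13.63→7, 11.58→5, 10.3→3
Rank sum = 3 + 6 + 7 + 5 + 3 = 24

24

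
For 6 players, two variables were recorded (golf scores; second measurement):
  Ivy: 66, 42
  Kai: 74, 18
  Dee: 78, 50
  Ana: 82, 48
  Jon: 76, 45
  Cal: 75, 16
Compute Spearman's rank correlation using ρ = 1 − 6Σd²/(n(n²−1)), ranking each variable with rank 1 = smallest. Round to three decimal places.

0.714

Ranks of variable 1: 1, 2, 5, 6, 4, 3
Ranks of variable 2: 3, 2, 6, 5, 4, 1
d = r₁ − r₂: -2, 0, -1, 1, 0, 2
d²: 4, 0, 1, 1, 0, 4; Σd² = 10
ρ = 1 − 6·10/(6·35) = 1 − 60/210 = 0.714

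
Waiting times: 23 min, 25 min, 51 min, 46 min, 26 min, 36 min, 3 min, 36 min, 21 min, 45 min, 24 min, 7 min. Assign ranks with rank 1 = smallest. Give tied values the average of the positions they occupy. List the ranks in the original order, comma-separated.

4, 6, 12, 11, 7, 8.5, 1, 8.5, 3, 10, 5, 2

Sorted (ascending): 3, 7, 21, 23, 24, 25, 26, 36, 36, 45, 46, 51
The 2 values of 36 occupy positions 8–9 → average rank (8+9)/2 = 8.5.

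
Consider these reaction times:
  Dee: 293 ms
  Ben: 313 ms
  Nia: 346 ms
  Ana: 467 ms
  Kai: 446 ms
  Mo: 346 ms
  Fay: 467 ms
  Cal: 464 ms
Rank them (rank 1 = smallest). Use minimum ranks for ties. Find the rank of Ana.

7

Sorted (ascending): 293, 313, 346, 346, 446, 464, 467, 467
The 2 values of 346 occupy positions 3–4 → each gets rank 3.
The 2 values of 467 occupy positions 7–8 → each gets rank 7.
Ana has value 467 ms → rank 7.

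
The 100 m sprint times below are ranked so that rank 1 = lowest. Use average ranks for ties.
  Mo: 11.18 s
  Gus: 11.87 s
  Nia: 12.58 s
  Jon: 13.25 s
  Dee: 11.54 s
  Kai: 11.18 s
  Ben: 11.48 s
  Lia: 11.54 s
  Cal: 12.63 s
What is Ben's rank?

3

Sorted (ascending): 11.18, 11.18, 11.48, 11.54, 11.54, 11.87, 12.58, 12.63, 13.25
The 2 values of 11.18 occupy positions 1–2 → average rank (1+2)/2 = 1.5.
The 2 values of 11.54 occupy positions 4–5 → average rank (4+5)/2 = 4.5.
Ben has value 11.48 s → rank 3.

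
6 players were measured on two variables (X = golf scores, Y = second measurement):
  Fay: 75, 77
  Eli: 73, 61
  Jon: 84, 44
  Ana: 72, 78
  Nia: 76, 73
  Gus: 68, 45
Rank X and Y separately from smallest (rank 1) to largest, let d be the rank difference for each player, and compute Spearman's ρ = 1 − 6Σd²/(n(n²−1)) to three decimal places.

Ranks of variable 1: 4, 3, 6, 2, 5, 1
Ranks of variable 2: 5, 3, 1, 6, 4, 2
d = r₁ − r₂: -1, 0, 5, -4, 1, -1
d²: 1, 0, 25, 16, 1, 1; Σd² = 44
ρ = 1 − 6·44/(6·35) = 1 − 264/210 = -0.257

-0.257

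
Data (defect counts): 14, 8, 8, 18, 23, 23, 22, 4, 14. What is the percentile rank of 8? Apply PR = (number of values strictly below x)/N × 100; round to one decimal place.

N = 9.
Strictly below 8: 1. Equal to 8: 2.
PR = 1/9 × 100 = 11.1

11.1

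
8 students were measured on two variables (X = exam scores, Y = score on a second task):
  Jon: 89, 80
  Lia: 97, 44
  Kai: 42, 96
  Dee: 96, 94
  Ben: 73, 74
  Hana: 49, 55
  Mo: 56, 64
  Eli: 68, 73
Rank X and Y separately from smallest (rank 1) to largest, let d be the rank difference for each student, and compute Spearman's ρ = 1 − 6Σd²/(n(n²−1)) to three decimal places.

Ranks of variable 1: 6, 8, 1, 7, 5, 2, 3, 4
Ranks of variable 2: 6, 1, 8, 7, 5, 2, 3, 4
d = r₁ − r₂: 0, 7, -7, 0, 0, 0, 0, 0
d²: 0, 49, 49, 0, 0, 0, 0, 0; Σd² = 98
ρ = 1 − 6·98/(8·63) = 1 − 588/504 = -0.167

-0.167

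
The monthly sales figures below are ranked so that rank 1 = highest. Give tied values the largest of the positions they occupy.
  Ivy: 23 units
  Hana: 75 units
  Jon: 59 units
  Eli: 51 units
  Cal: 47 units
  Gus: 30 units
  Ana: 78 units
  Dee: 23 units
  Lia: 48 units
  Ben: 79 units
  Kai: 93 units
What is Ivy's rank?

Sorted (descending): 93, 79, 78, 75, 59, 51, 48, 47, 30, 23, 23
The 2 values of 23 occupy positions 10–11 → each gets rank 11.
Ivy has value 23 units → rank 11.

11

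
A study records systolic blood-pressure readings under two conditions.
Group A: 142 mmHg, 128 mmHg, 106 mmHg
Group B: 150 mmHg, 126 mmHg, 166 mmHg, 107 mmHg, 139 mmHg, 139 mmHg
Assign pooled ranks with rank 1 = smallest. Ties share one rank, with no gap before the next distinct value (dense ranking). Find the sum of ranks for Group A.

Sorted (ascending): 106, 107, 126, 128, 139, 139, 142, 150, 166
The 2 values of 139 share dense rank 5.
Remaining distinct values take the next consecutive integers.
Group A values → pooled ranks: 142→6, 128→4, 106→1
Rank sum = 6 + 4 + 1 = 11

11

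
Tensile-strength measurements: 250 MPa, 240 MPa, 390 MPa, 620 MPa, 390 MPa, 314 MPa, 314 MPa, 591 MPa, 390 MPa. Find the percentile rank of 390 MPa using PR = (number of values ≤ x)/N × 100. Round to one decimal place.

77.8

N = 9.
Strictly below 390: 4. Equal to 390: 3.
PR = 7/9 × 100 = 77.8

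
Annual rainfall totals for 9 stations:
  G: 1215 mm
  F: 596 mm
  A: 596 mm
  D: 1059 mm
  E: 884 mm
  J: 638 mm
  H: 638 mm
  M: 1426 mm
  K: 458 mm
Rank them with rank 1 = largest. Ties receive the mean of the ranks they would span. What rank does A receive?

Sorted (descending): 1426, 1215, 1059, 884, 638, 638, 596, 596, 458
The 2 values of 638 occupy positions 5–6 → average rank (5+6)/2 = 5.5.
The 2 values of 596 occupy positions 7–8 → average rank (7+8)/2 = 7.5.
A has value 596 mm → rank 7.5.

7.5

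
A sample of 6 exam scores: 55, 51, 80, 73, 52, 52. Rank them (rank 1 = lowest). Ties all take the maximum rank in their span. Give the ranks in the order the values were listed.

Sorted (ascending): 51, 52, 52, 55, 73, 80
The 2 values of 52 occupy positions 2–3 → each gets rank 3.

4, 1, 6, 5, 3, 3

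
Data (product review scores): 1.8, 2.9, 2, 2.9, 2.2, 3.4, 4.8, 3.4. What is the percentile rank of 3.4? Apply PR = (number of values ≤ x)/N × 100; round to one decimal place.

87.5

N = 8.
Strictly below 3.4: 5. Equal to 3.4: 2.
PR = 7/8 × 100 = 87.5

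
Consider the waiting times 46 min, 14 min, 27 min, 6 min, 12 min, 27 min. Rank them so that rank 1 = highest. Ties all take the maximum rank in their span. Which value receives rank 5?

12

Sorted (descending): 46, 27, 27, 14, 12, 6
The 2 values of 27 occupy positions 2–3 → each gets rank 3.
Rank 5 → value 12.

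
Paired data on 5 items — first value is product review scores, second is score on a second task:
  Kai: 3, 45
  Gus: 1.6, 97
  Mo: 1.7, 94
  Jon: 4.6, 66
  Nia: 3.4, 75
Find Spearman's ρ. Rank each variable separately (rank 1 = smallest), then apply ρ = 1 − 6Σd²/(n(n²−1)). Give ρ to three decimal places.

Ranks of variable 1: 3, 1, 2, 5, 4
Ranks of variable 2: 1, 5, 4, 2, 3
d = r₁ − r₂: 2, -4, -2, 3, 1
d²: 4, 16, 4, 9, 1; Σd² = 34
ρ = 1 − 6·34/(5·24) = 1 − 204/120 = -0.700

-0.700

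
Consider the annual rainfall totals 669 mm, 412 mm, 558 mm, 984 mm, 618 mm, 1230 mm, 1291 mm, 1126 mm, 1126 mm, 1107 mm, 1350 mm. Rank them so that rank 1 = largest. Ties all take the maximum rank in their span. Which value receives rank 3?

1230

Sorted (descending): 1350, 1291, 1230, 1126, 1126, 1107, 984, 669, 618, 558, 412
The 2 values of 1126 occupy positions 4–5 → each gets rank 5.
Rank 3 → value 1230.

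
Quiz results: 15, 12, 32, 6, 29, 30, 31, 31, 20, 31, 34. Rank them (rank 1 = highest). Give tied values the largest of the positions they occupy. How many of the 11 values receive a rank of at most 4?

2

Sorted (descending): 34, 32, 31, 31, 31, 30, 29, 20, 15, 12, 6
The 3 values of 31 occupy positions 3–5 → each gets rank 5.
Ranks ≤ 4: {1, 2} → 2 values.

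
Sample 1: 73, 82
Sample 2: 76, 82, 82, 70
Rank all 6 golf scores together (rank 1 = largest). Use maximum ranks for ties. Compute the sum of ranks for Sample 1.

8

Sorted (descending): 82, 82, 82, 76, 73, 70
The 3 values of 82 occupy positions 1–3 → each gets rank 3.
Sample 1 values → pooled ranks: 73→5, 82→3
Rank sum = 5 + 3 = 8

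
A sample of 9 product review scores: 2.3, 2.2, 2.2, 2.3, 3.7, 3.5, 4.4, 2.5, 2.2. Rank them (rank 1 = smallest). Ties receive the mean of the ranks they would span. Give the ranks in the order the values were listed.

4.5, 2, 2, 4.5, 8, 7, 9, 6, 2

Sorted (ascending): 2.2, 2.2, 2.2, 2.3, 2.3, 2.5, 3.5, 3.7, 4.4
The 3 values of 2.2 occupy positions 1–3 → average rank 2.
The 2 values of 2.3 occupy positions 4–5 → average rank (4+5)/2 = 4.5.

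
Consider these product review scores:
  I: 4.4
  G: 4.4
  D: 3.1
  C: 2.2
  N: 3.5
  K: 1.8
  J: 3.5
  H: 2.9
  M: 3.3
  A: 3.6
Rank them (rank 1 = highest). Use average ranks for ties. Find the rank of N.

Sorted (descending): 4.4, 4.4, 3.6, 3.5, 3.5, 3.3, 3.1, 2.9, 2.2, 1.8
The 2 values of 4.4 occupy positions 1–2 → average rank (1+2)/2 = 1.5.
The 2 values of 3.5 occupy positions 4–5 → average rank (4+5)/2 = 4.5.
N has value 3.5 → rank 4.5.

4.5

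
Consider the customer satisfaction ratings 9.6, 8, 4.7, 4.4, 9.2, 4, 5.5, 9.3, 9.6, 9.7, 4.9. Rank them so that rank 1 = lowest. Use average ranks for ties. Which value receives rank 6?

8

Sorted (ascending): 4, 4.4, 4.7, 4.9, 5.5, 8, 9.2, 9.3, 9.6, 9.6, 9.7
The 2 values of 9.6 occupy positions 9–10 → average rank (9+10)/2 = 9.5.
Rank 6 → value 8.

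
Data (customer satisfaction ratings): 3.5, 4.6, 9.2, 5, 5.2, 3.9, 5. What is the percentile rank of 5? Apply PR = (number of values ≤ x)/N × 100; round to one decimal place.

N = 7.
Strictly below 5: 3. Equal to 5: 2.
PR = 5/7 × 100 = 71.4

71.4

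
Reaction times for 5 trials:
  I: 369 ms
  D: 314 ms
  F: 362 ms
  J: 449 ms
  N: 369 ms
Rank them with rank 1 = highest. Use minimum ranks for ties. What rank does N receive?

2

Sorted (descending): 449, 369, 369, 362, 314
The 2 values of 369 occupy positions 2–3 → each gets rank 2.
N has value 369 ms → rank 2.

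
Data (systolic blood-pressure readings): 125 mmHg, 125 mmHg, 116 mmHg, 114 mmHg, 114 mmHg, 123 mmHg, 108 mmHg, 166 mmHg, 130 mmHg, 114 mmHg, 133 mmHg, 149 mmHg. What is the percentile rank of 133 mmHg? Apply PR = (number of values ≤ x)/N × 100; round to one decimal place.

N = 12.
Strictly below 133: 9. Equal to 133: 1.
PR = 10/12 × 100 = 83.3

83.3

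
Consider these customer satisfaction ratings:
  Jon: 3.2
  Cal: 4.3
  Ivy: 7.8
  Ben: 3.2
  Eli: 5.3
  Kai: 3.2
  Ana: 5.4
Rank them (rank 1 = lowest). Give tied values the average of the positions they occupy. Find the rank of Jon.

2

Sorted (ascending): 3.2, 3.2, 3.2, 4.3, 5.3, 5.4, 7.8
The 3 values of 3.2 occupy positions 1–3 → average rank 2.
Jon has value 3.2 → rank 2.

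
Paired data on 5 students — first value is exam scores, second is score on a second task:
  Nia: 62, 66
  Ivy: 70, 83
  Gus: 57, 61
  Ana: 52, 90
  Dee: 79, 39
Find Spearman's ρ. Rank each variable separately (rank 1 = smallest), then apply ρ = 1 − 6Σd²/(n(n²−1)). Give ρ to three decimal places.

-0.600

Ranks of variable 1: 3, 4, 2, 1, 5
Ranks of variable 2: 3, 4, 2, 5, 1
d = r₁ − r₂: 0, 0, 0, -4, 4
d²: 0, 0, 0, 16, 16; Σd² = 32
ρ = 1 − 6·32/(5·24) = 1 − 192/120 = -0.600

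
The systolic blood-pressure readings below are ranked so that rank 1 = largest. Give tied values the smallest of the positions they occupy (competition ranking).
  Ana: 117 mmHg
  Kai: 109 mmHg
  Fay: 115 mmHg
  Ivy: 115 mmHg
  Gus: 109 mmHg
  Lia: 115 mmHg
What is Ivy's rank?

2

Sorted (descending): 117, 115, 115, 115, 109, 109
The 3 values of 115 occupy positions 2–4 → each gets rank 2.
The 2 values of 109 occupy positions 5–6 → each gets rank 5.
Ivy has value 115 mmHg → rank 2.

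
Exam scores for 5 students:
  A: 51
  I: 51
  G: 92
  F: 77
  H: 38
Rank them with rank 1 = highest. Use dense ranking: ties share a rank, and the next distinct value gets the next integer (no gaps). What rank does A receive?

Sorted (descending): 92, 77, 51, 51, 38
The 2 values of 51 share dense rank 3.
Remaining distinct values take the next consecutive integers.
A has value 51 → rank 3.

3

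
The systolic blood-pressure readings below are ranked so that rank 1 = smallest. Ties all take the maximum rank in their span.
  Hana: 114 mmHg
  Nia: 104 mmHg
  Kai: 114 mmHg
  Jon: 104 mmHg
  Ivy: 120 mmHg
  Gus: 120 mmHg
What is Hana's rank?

Sorted (ascending): 104, 104, 114, 114, 120, 120
The 2 values of 104 occupy positions 1–2 → each gets rank 2.
The 2 values of 114 occupy positions 3–4 → each gets rank 4.
The 2 values of 120 occupy positions 5–6 → each gets rank 6.
Hana has value 114 mmHg → rank 4.

4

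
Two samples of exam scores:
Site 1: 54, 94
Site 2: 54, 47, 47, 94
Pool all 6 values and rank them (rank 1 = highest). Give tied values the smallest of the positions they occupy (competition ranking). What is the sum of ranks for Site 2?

Sorted (descending): 94, 94, 54, 54, 47, 47
The 2 values of 94 occupy positions 1–2 → each gets rank 1.
The 2 values of 54 occupy positions 3–4 → each gets rank 3.
The 2 values of 47 occupy positions 5–6 → each gets rank 5.
Site 2 values → pooled ranks: 54→3, 47→5, 47→5, 94→1
Rank sum = 3 + 5 + 5 + 1 = 14

14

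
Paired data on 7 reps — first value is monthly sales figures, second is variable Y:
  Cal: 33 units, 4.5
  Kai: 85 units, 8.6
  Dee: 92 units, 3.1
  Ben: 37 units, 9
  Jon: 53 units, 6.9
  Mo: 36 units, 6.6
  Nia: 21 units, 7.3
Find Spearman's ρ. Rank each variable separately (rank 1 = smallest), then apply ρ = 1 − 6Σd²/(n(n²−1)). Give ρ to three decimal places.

-0.107

Ranks of variable 1: 2, 6, 7, 4, 5, 3, 1
Ranks of variable 2: 2, 6, 1, 7, 4, 3, 5
d = r₁ − r₂: 0, 0, 6, -3, 1, 0, -4
d²: 0, 0, 36, 9, 1, 0, 16; Σd² = 62
ρ = 1 − 6·62/(7·48) = 1 − 372/336 = -0.107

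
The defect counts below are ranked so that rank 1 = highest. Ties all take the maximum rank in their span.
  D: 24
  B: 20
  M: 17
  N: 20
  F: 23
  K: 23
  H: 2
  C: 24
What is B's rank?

Sorted (descending): 24, 24, 23, 23, 20, 20, 17, 2
The 2 values of 24 occupy positions 1–2 → each gets rank 2.
The 2 values of 23 occupy positions 3–4 → each gets rank 4.
The 2 values of 20 occupy positions 5–6 → each gets rank 6.
B has value 20 → rank 6.

6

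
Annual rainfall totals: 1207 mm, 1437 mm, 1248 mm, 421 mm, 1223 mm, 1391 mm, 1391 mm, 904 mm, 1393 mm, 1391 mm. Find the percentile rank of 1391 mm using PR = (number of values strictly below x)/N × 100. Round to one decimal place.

50.0

N = 10.
Strictly below 1391: 5. Equal to 1391: 3.
PR = 5/10 × 100 = 50.0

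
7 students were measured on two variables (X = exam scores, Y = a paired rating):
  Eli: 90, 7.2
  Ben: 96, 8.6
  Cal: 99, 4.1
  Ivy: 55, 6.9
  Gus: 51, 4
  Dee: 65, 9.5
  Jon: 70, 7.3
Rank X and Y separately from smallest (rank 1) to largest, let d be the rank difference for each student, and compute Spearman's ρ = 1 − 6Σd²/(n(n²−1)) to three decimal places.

Ranks of variable 1: 5, 6, 7, 2, 1, 3, 4
Ranks of variable 2: 4, 6, 2, 3, 1, 7, 5
d = r₁ − r₂: 1, 0, 5, -1, 0, -4, -1
d²: 1, 0, 25, 1, 0, 16, 1; Σd² = 44
ρ = 1 − 6·44/(7·48) = 1 − 264/336 = 0.214

0.214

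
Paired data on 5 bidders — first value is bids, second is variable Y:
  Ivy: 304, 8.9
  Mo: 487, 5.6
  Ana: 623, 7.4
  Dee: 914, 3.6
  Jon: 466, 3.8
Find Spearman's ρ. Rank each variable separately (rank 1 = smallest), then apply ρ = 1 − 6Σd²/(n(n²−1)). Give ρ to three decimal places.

Ranks of variable 1: 1, 3, 4, 5, 2
Ranks of variable 2: 5, 3, 4, 1, 2
d = r₁ − r₂: -4, 0, 0, 4, 0
d²: 16, 0, 0, 16, 0; Σd² = 32
ρ = 1 − 6·32/(5·24) = 1 − 192/120 = -0.600

-0.600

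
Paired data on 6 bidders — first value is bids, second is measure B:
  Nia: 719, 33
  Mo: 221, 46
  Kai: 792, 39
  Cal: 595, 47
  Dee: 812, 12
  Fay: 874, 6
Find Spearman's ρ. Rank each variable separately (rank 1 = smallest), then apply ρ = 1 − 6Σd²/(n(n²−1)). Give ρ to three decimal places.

-0.886

Ranks of variable 1: 3, 1, 4, 2, 5, 6
Ranks of variable 2: 3, 5, 4, 6, 2, 1
d = r₁ − r₂: 0, -4, 0, -4, 3, 5
d²: 0, 16, 0, 16, 9, 25; Σd² = 66
ρ = 1 − 6·66/(6·35) = 1 − 396/210 = -0.886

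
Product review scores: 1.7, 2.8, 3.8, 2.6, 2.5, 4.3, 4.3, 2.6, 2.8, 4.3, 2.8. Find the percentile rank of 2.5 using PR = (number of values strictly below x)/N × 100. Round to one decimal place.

N = 11.
Strictly below 2.5: 1. Equal to 2.5: 1.
PR = 1/11 × 100 = 9.1

9.1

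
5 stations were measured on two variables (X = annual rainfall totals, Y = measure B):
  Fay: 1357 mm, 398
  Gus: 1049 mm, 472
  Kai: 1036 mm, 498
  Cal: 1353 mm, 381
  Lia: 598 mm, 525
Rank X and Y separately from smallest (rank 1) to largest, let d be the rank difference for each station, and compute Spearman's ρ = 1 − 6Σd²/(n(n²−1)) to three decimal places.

Ranks of variable 1: 5, 3, 2, 4, 1
Ranks of variable 2: 2, 3, 4, 1, 5
d = r₁ − r₂: 3, 0, -2, 3, -4
d²: 9, 0, 4, 9, 16; Σd² = 38
ρ = 1 − 6·38/(5·24) = 1 − 228/120 = -0.900

-0.900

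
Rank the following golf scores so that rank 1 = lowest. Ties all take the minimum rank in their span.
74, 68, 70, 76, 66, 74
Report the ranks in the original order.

4, 2, 3, 6, 1, 4

Sorted (ascending): 66, 68, 70, 74, 74, 76
The 2 values of 74 occupy positions 4–5 → each gets rank 4.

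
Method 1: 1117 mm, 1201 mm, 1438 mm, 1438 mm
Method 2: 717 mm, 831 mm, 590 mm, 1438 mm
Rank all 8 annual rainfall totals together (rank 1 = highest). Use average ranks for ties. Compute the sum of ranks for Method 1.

13

Sorted (descending): 1438, 1438, 1438, 1201, 1117, 831, 717, 590
The 3 values of 1438 occupy positions 1–3 → average rank 2.
Method 1 values → pooled ranks: 1117→5, 1201→4, 1438→2, 1438→2
Rank sum = 5 + 4 + 2 + 2 = 13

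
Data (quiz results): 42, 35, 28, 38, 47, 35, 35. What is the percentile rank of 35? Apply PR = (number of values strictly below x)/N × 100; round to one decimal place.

14.3

N = 7.
Strictly below 35: 1. Equal to 35: 3.
PR = 1/7 × 100 = 14.3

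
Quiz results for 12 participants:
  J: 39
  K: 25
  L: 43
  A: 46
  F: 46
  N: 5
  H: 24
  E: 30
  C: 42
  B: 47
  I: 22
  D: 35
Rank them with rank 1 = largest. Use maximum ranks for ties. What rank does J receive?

6

Sorted (descending): 47, 46, 46, 43, 42, 39, 35, 30, 25, 24, 22, 5
The 2 values of 46 occupy positions 2–3 → each gets rank 3.
J has value 39 → rank 6.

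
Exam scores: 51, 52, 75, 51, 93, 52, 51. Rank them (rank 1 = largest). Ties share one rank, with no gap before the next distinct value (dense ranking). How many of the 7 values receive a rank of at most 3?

4

Sorted (descending): 93, 75, 52, 52, 51, 51, 51
The 2 values of 52 share dense rank 3.
The 3 values of 51 share dense rank 4.
Remaining distinct values take the next consecutive integers.
Ranks ≤ 3: {1, 2, 3, 3} → 4 values.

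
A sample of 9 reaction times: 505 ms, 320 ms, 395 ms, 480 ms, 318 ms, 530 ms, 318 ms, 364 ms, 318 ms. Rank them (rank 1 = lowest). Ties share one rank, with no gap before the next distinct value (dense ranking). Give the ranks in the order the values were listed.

6, 2, 4, 5, 1, 7, 1, 3, 1

Sorted (ascending): 318, 318, 318, 320, 364, 395, 480, 505, 530
The 3 values of 318 share dense rank 1.
Remaining distinct values take the next consecutive integers.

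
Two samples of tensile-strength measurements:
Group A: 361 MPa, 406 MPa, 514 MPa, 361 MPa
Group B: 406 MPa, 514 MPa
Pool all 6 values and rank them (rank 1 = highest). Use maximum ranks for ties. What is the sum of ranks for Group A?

18

Sorted (descending): 514, 514, 406, 406, 361, 361
The 2 values of 514 occupy positions 1–2 → each gets rank 2.
The 2 values of 406 occupy positions 3–4 → each gets rank 4.
The 2 values of 361 occupy positions 5–6 → each gets rank 6.
Group A values → pooled ranks: 361→6, 406→4, 514→2, 361→6
Rank sum = 6 + 4 + 2 + 6 = 18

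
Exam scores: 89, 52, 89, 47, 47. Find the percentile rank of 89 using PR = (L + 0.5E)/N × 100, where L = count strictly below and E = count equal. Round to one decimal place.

N = 5.
Strictly below 89: 3. Equal to 89: 2.
PR = (3 + 0.5·2)/5 × 100 = 80.0

80.0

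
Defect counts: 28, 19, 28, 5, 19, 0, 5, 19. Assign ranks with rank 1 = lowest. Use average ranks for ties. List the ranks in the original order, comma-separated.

7.5, 5, 7.5, 2.5, 5, 1, 2.5, 5

Sorted (ascending): 0, 5, 5, 19, 19, 19, 28, 28
The 2 values of 5 occupy positions 2–3 → average rank (2+3)/2 = 2.5.
The 3 values of 19 occupy positions 4–6 → average rank 5.
The 2 values of 28 occupy positions 7–8 → average rank (7+8)/2 = 7.5.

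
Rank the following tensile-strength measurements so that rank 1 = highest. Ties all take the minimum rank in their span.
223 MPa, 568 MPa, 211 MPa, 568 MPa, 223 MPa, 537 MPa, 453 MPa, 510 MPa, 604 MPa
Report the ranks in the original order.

7, 2, 9, 2, 7, 4, 6, 5, 1

Sorted (descending): 604, 568, 568, 537, 510, 453, 223, 223, 211
The 2 values of 568 occupy positions 2–3 → each gets rank 2.
The 2 values of 223 occupy positions 7–8 → each gets rank 7.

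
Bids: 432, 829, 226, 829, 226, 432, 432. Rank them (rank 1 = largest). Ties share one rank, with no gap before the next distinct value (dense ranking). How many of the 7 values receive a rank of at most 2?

Sorted (descending): 829, 829, 432, 432, 432, 226, 226
The 2 values of 829 share dense rank 1.
The 3 values of 432 share dense rank 2.
The 2 values of 226 share dense rank 3.
Ranks ≤ 2: {1, 1, 2, 2, 2} → 5 values.

5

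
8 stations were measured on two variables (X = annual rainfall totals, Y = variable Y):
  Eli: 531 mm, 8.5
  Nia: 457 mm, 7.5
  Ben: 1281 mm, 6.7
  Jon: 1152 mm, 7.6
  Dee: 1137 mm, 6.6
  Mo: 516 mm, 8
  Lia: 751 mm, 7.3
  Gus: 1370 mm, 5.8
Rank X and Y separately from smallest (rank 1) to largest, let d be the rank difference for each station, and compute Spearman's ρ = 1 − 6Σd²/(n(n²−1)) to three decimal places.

-0.667

Ranks of variable 1: 3, 1, 7, 6, 5, 2, 4, 8
Ranks of variable 2: 8, 5, 3, 6, 2, 7, 4, 1
d = r₁ − r₂: -5, -4, 4, 0, 3, -5, 0, 7
d²: 25, 16, 16, 0, 9, 25, 0, 49; Σd² = 140
ρ = 1 − 6·140/(8·63) = 1 − 840/504 = -0.667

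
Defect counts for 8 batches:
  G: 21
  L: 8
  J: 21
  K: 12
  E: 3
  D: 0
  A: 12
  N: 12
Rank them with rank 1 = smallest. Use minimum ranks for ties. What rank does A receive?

4

Sorted (ascending): 0, 3, 8, 12, 12, 12, 21, 21
The 3 values of 12 occupy positions 4–6 → each gets rank 4.
The 2 values of 21 occupy positions 7–8 → each gets rank 7.
A has value 12 → rank 4.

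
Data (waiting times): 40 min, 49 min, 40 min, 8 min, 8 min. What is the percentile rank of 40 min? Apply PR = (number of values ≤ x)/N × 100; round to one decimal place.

N = 5.
Strictly below 40: 2. Equal to 40: 2.
PR = 4/5 × 100 = 80.0

80.0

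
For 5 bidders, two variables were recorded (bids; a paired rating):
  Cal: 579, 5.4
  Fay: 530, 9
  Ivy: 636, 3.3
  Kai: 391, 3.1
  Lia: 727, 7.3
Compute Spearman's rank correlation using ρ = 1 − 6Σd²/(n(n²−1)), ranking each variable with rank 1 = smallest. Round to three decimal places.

0.300

Ranks of variable 1: 3, 2, 4, 1, 5
Ranks of variable 2: 3, 5, 2, 1, 4
d = r₁ − r₂: 0, -3, 2, 0, 1
d²: 0, 9, 4, 0, 1; Σd² = 14
ρ = 1 − 6·14/(5·24) = 1 − 84/120 = 0.300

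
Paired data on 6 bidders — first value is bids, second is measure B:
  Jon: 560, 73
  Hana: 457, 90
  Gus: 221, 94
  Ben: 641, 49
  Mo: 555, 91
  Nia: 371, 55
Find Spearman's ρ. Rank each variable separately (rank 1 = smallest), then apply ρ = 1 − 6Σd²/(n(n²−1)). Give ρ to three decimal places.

-0.600

Ranks of variable 1: 5, 3, 1, 6, 4, 2
Ranks of variable 2: 3, 4, 6, 1, 5, 2
d = r₁ − r₂: 2, -1, -5, 5, -1, 0
d²: 4, 1, 25, 25, 1, 0; Σd² = 56
ρ = 1 − 6·56/(6·35) = 1 − 336/210 = -0.600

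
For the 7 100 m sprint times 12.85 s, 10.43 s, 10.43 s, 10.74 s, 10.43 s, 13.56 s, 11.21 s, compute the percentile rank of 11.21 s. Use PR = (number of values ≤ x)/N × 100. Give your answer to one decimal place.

71.4

N = 7.
Strictly below 11.21: 4. Equal to 11.21: 1.
PR = 5/7 × 100 = 71.4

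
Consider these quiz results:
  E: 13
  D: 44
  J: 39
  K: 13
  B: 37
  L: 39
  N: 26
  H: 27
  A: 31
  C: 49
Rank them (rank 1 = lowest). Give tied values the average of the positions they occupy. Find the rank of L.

7.5

Sorted (ascending): 13, 13, 26, 27, 31, 37, 39, 39, 44, 49
The 2 values of 13 occupy positions 1–2 → average rank (1+2)/2 = 1.5.
The 2 values of 39 occupy positions 7–8 → average rank (7+8)/2 = 7.5.
L has value 39 → rank 7.5.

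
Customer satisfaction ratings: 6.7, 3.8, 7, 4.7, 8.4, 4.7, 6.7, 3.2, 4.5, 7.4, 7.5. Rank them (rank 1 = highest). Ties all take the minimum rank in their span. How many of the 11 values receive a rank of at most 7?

8

Sorted (descending): 8.4, 7.5, 7.4, 7, 6.7, 6.7, 4.7, 4.7, 4.5, 3.8, 3.2
The 2 values of 6.7 occupy positions 5–6 → each gets rank 5.
The 2 values of 4.7 occupy positions 7–8 → each gets rank 7.
Ranks ≤ 7: {1, 2, 3, 4, 5, 5, 7, 7} → 8 values.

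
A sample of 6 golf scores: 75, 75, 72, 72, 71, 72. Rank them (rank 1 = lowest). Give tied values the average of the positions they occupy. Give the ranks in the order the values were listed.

5.5, 5.5, 3, 3, 1, 3

Sorted (ascending): 71, 72, 72, 72, 75, 75
The 3 values of 72 occupy positions 2–4 → average rank 3.
The 2 values of 75 occupy positions 5–6 → average rank (5+6)/2 = 5.5.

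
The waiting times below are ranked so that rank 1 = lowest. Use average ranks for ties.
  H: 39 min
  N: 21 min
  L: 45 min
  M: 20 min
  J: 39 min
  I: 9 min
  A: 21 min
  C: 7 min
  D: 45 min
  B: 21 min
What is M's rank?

3

Sorted (ascending): 7, 9, 20, 21, 21, 21, 39, 39, 45, 45
The 3 values of 21 occupy positions 4–6 → average rank 5.
The 2 values of 39 occupy positions 7–8 → average rank (7+8)/2 = 7.5.
The 2 values of 45 occupy positions 9–10 → average rank (9+10)/2 = 9.5.
M has value 20 min → rank 3.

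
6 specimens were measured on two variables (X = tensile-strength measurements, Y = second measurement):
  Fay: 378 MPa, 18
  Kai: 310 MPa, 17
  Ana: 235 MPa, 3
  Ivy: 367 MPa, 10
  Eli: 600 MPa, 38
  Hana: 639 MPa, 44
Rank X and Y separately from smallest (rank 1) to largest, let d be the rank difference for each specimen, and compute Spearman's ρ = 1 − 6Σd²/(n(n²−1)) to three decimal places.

Ranks of variable 1: 4, 2, 1, 3, 5, 6
Ranks of variable 2: 4, 3, 1, 2, 5, 6
d = r₁ − r₂: 0, -1, 0, 1, 0, 0
d²: 0, 1, 0, 1, 0, 0; Σd² = 2
ρ = 1 − 6·2/(6·35) = 1 − 12/210 = 0.943

0.943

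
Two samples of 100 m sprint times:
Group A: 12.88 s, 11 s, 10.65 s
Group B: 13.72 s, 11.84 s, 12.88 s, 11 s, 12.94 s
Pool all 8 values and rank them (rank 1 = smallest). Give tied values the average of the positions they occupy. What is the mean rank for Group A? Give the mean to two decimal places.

Sorted (ascending): 10.65, 11, 11, 11.84, 12.88, 12.88, 12.94, 13.72
The 2 values of 11 occupy positions 2–3 → average rank (2+3)/2 = 2.5.
The 2 values of 12.88 occupy positions 5–6 → average rank (5+6)/2 = 5.5.
Group A values → pooled ranks: 12.88→5.5, 11→2.5, 10.65→1
Mean rank = (5.5 + 2.5 + 1) / 3 = 3.00

3.00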